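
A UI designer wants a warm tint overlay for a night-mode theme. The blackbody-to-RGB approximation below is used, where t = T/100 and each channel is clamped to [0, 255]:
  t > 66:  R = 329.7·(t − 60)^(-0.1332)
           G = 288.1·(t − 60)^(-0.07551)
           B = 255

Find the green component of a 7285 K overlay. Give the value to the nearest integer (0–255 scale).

t = 7285/100 = 72.85; the t > 66 branch applies.
G = 288.1·(72.85 − 60)^(-0.07551) = 288.1·12.85^(-0.07551) = 288.1·0.82464 = 237.580.
Rounded: 238.

238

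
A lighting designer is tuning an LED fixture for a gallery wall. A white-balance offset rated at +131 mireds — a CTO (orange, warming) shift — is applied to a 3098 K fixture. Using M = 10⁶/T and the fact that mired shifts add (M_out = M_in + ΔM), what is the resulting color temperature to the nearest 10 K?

M_in = 10⁶/3098 = 322.79 mireds.
M_out = 322.79 + (+131) = 453.79 mireds.
T_out = 10⁶/453.79 = 2203.7 K → 2200 K.

2200 K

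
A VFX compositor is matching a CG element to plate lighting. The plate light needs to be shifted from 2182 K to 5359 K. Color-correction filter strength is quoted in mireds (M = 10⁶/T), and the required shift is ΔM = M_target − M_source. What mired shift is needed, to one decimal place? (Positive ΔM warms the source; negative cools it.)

-271.7 mireds

M_source = 10⁶/2182 = 458.295; M_target = 10⁶/5359 = 186.602.
ΔM = 186.602 − 458.295 = -271.693 → -271.7 mireds, a cooling shift.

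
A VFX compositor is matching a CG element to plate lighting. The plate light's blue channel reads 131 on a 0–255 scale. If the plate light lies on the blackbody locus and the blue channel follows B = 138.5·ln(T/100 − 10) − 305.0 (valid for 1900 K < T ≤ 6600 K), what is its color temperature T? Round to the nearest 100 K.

ln(t − 10) = (131 + 305.0) / 138.5 = 3.1480.
t − 10 = e^3.1480 = 23.290, so t = 33.290.
T = 100·t = 3329 K → 3300 K to the nearest 100 K.

3300 K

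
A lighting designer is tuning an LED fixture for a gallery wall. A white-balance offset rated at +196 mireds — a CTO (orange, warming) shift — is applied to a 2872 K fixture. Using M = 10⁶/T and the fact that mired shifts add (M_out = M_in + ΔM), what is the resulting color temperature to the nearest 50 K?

1850 K

M_in = 10⁶/2872 = 348.19 mireds.
M_out = 348.19 + (+196) = 544.19 mireds.
T_out = 10⁶/544.19 = 1837.6 K → 1850 K.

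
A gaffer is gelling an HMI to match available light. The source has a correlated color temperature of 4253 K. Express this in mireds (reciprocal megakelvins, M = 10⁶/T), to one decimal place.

235.1 mireds

M = 10⁶ / 4253 = 235.128 → 235.1 mireds.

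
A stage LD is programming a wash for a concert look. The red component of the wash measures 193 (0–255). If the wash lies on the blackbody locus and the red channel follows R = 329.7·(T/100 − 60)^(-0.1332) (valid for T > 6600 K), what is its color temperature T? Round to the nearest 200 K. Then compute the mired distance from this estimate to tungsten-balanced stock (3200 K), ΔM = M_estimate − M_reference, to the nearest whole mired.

(t − 60)^(-0.1332) = 193/329.7 = 0.58538.
t − 60 = 0.58538^(1/-0.1332) = 0.58538^(-7.508) = 55.713, so t = 115.713.
T = 100·t = 11571 K → 11600 K to the nearest 200 K.
M_estimate = 10⁶/11600 = 86.21; M_reference = 10⁶/3200 = 312.50.
ΔM = 86.21 − 312.50 = -226.29 → -226 mireds.

-226 mireds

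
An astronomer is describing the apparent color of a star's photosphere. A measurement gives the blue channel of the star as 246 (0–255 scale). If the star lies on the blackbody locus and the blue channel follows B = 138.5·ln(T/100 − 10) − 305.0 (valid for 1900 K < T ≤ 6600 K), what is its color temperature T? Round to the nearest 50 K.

6350 K

ln(t − 10) = (246 + 305.0) / 138.5 = 3.9783.
t − 10 = e^3.9783 = 53.428, so t = 63.428.
T = 100·t = 6343 K → 6350 K to the nearest 50 K.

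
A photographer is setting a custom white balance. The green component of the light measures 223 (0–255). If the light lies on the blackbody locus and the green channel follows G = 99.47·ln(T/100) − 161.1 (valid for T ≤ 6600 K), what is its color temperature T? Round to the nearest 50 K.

4750 K

ln t = (223 + 161.1) / 99.47 = 3.8615.
t = e^3.8615 = 47.535.
T = 100·t = 4753 K → 4750 K to the nearest 50 K.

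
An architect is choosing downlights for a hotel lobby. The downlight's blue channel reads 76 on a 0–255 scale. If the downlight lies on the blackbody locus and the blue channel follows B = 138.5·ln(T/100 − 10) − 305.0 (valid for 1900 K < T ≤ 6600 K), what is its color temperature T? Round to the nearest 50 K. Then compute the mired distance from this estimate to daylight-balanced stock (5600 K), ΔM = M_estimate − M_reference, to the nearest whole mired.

ln(t − 10) = (76 + 305.0) / 138.5 = 2.7509.
t − 10 = e^2.7509 = 15.657, so t = 25.657.
T = 100·t = 2566 K → 2550 K to the nearest 50 K.
M_estimate = 10⁶/2550 = 392.16; M_reference = 10⁶/5600 = 178.57.
ΔM = 392.16 − 178.57 = 213.59 → +214 mireds.

+214 mireds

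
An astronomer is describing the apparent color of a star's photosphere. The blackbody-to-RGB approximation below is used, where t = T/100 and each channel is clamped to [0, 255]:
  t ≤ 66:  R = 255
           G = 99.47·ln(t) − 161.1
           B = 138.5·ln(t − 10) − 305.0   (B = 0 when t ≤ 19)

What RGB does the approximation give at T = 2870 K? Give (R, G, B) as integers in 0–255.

t = 2870/100 = 28.7; the t ≤ 66 branch applies.
R = 255 by definition for t ≤ 66.
G = 99.47·ln 28.7 − 161.1 = 99.47·3.3569 − 161.1 = 172.811.
B = 138.5·ln(28.7 − 10) − 305.0 = 138.5·ln 18.7 − 305.0 = 138.5·2.9285 − 305.0 = 100.601.
Rounded: (255, 173, 101).

(255, 173, 101)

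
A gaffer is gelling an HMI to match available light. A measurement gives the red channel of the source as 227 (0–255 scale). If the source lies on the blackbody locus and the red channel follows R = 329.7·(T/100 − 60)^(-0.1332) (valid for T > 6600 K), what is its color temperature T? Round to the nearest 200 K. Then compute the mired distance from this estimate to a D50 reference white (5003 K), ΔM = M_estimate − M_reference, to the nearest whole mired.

(t − 60)^(-0.1332) = 227/329.7 = 0.68850.
t − 60 = 0.68850^(1/-0.1332) = 0.68850^(-7.508) = 16.478, so t = 76.478.
T = 100·t = 7648 K → 7600 K to the nearest 200 K.
M_estimate = 10⁶/7600 = 131.58; M_reference = 10⁶/5003 = 199.88.
ΔM = 131.58 − 199.88 = -68.30 → -68 mireds.

-68 mireds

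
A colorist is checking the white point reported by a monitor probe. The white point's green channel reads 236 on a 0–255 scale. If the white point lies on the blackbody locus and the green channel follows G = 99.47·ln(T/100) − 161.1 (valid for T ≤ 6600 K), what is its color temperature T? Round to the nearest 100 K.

5400 K

ln t = (236 + 161.1) / 99.47 = 3.9922.
t = e^3.9922 = 54.172.
T = 100·t = 5417 K → 5400 K to the nearest 100 K.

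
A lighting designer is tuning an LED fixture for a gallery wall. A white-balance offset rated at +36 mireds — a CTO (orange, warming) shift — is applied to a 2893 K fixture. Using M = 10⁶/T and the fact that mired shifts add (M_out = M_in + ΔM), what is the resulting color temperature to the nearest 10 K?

2620 K

M_in = 10⁶/2893 = 345.66 mireds.
M_out = 345.66 + (+36) = 381.66 mireds.
T_out = 10⁶/381.66 = 2620.1 K → 2620 K.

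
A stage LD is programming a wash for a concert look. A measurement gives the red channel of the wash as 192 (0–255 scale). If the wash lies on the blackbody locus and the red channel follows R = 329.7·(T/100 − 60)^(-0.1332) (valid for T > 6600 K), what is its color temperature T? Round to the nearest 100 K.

11800 K

(t − 60)^(-0.1332) = 192/329.7 = 0.58235.
t − 60 = 0.58235^(1/-0.1332) = 0.58235^(-7.508) = 57.929, so t = 117.929.
T = 100·t = 11793 K → 11800 K to the nearest 100 K.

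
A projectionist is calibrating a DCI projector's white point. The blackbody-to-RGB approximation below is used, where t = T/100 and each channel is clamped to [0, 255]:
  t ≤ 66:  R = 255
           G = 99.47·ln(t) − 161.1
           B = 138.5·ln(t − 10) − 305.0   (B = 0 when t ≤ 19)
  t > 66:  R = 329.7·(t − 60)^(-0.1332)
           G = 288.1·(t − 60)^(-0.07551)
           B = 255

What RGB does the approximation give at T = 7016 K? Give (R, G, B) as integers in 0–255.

t = 7016/100 = 70.16; the t > 66 branch applies.
R = 329.7·(70.16 − 60)^(-0.1332) = 329.7·10.16^(-0.1332) = 329.7·0.73431 = 242.103.
G = 288.1·(70.16 − 60)^(-0.07551) = 288.1·10.16^(-0.07551) = 288.1·0.83940 = 241.831.
B = 255 by definition for t > 66.
Rounded: (242, 242, 255).

(242, 242, 255)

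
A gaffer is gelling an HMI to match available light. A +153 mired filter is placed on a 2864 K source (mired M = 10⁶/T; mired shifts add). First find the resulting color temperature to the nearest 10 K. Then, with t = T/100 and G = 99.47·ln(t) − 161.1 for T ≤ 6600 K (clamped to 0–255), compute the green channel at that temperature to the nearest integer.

136

M_in = 10⁶/2864 = 349.16; M_out = 349.16 + (+153) = 502.16.
T_out = 10⁶/502.16 = 1991.4 K → 1990 K; t = 19.9.
G = 99.47·ln 19.9 − 161.1 = 99.47·2.9907 − 161.1 = 136.387.
Rounded: 136.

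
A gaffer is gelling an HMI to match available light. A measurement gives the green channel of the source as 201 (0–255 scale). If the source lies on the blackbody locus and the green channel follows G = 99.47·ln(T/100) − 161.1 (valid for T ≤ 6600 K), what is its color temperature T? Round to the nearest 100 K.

ln t = (201 + 161.1) / 99.47 = 3.6403.
t = e^3.6403 = 38.103.
T = 100·t = 3810 K → 3800 K to the nearest 100 K.

3800 K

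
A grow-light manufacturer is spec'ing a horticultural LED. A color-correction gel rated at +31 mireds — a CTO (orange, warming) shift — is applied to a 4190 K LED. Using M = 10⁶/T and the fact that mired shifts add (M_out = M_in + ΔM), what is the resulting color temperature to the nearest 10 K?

M_in = 10⁶/4190 = 238.66 mireds.
M_out = 238.66 + (+31) = 269.66 mireds.
T_out = 10⁶/269.66 = 3708.3 K → 3710 K.

3710 K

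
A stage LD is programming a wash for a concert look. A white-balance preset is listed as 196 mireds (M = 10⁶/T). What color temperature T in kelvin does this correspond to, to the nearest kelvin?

5102 K

T = 10⁶ / 196 = 5102.04 K → 5102 K.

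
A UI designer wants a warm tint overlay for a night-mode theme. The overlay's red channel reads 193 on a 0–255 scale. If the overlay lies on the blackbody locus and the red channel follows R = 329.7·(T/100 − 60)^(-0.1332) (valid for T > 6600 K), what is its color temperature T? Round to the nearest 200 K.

(t − 60)^(-0.1332) = 193/329.7 = 0.58538.
t − 60 = 0.58538^(1/-0.1332) = 0.58538^(-7.508) = 55.713, so t = 115.713.
T = 100·t = 11571 K → 11600 K to the nearest 200 K.

11600 K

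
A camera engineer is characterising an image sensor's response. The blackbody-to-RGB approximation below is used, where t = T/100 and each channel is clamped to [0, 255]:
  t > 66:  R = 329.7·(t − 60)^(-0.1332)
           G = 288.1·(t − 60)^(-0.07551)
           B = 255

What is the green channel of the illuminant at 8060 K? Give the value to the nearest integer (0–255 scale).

229

t = 8060/100 = 80.6; the t > 66 branch applies.
G = 288.1·(80.6 − 60)^(-0.07551) = 288.1·20.6^(-0.07551) = 288.1·0.79577 = 229.263.
Rounded: 229.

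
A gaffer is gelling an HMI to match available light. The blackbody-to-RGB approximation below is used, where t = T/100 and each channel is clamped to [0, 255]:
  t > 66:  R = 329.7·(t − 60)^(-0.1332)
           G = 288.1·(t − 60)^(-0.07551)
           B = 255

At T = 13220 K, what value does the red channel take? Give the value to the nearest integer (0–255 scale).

186

t = 13220/100 = 132.2; the t > 66 branch applies.
R = 329.7·(132.2 − 60)^(-0.1332) = 329.7·72.2^(-0.1332) = 329.7·0.56551 = 186.450.
Rounded: 186.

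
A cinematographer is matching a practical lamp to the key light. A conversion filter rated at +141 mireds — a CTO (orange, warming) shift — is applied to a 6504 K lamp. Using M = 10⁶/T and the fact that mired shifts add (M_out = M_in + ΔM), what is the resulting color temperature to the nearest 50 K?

M_in = 10⁶/6504 = 153.75 mireds.
M_out = 153.75 + (+141) = 294.75 mireds.
T_out = 10⁶/294.75 = 3392.7 K → 3400 K.

3400 K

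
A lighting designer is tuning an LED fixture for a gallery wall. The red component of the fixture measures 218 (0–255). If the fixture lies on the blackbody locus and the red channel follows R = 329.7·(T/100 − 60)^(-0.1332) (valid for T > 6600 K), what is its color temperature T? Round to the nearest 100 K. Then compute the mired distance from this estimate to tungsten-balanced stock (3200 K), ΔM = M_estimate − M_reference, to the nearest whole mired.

-191 mireds

(t − 60)^(-0.1332) = 218/329.7 = 0.66121.
t − 60 = 0.66121^(1/-0.1332) = 0.66121^(-7.508) = 22.326, so t = 82.326.
T = 100·t = 8233 K → 8200 K to the nearest 100 K.
M_estimate = 10⁶/8200 = 121.95; M_reference = 10⁶/3200 = 312.50.
ΔM = 121.95 − 312.50 = -190.55 → -191 mireds.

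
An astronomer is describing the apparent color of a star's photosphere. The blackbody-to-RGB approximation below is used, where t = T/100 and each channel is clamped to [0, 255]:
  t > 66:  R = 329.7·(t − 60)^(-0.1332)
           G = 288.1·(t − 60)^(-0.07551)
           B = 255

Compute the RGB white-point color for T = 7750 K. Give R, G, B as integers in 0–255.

R=225, G=232, B=255

t = 7750/100 = 77.5; the t > 66 branch applies.
R = 329.7·(77.5 − 60)^(-0.1332) = 329.7·17.5^(-0.1332) = 329.7·0.68301 = 225.189.
G = 288.1·(77.5 − 60)^(-0.07551) = 288.1·17.5^(-0.07551) = 288.1·0.80563 = 232.103.
B = 255 by definition for t > 66.
Rounded: (225, 232, 255).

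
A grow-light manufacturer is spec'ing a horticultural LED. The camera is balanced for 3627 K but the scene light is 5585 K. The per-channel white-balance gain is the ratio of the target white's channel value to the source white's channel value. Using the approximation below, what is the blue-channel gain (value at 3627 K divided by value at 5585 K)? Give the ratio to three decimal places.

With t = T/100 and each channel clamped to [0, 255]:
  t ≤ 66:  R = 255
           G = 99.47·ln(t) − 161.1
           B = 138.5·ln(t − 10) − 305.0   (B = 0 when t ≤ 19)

At 5585 K (t = 55.85):
  B = 138.5·ln(55.85 − 10) − 305.0 = 138.5·ln 45.85 − 305.0 = 138.5·3.8254 − 305.0 = 224.814.
At 3627 K (t = 36.27):
  B = 138.5·ln(36.27 − 10) − 305.0 = 138.5·ln 26.27 − 305.0 = 138.5·3.2684 − 305.0 = 147.677.
Gain = 147.677 / 224.814 = 0.6569 → 0.657.

0.657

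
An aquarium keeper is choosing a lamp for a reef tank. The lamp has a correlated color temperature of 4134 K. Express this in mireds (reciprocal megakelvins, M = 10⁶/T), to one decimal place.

M = 10⁶ / 4134 = 241.896 → 241.9 mireds.

241.9 mireds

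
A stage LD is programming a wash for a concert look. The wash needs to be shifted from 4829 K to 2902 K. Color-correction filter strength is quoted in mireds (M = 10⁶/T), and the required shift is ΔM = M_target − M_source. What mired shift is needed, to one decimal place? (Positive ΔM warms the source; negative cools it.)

M_source = 10⁶/4829 = 207.082; M_target = 10⁶/2902 = 344.590.
ΔM = 344.590 − 207.082 = 137.508 → +137.5 mireds, a warming shift.

+137.5 mireds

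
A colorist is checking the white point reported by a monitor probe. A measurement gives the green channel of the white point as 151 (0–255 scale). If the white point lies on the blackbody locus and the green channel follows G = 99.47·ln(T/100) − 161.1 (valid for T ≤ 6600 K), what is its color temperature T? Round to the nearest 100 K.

2300 K

ln t = (151 + 161.1) / 99.47 = 3.1376.
t = e^3.1376 = 23.049.
T = 100·t = 2305 K → 2300 K to the nearest 100 K.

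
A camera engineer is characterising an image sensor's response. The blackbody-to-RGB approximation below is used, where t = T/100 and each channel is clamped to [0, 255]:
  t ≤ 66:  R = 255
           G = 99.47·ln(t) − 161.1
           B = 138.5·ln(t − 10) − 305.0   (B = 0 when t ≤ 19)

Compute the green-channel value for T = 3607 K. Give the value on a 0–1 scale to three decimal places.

t = 3607/100 = 36.07; the t ≤ 66 branch applies.
G = 99.47·ln 36.07 − 161.1 = 99.47·3.5855 − 161.1 = 195.546.
On a 0–1 scale: 195.546/255 = 0.7668 → 0.767.

0.767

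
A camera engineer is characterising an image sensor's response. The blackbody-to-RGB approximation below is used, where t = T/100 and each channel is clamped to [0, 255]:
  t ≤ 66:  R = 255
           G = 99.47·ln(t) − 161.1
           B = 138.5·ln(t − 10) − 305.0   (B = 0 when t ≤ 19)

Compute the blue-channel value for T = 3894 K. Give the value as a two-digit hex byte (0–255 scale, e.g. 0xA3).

0xA1

t = 3894/100 = 38.94; the t ≤ 66 branch applies.
B = 138.5·ln(38.94 − 10) − 305.0 = 138.5·ln 28.94 − 305.0 = 138.5·3.3652 − 305.0 = 161.084.
Rounded: 161; in hex, 0xA1.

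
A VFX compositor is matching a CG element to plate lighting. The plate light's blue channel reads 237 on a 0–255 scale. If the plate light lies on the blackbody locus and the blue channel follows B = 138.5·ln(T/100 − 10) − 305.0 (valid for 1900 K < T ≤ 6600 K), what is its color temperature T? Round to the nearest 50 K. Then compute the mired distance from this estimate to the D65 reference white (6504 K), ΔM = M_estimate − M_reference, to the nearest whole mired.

+13 mireds

ln(t − 10) = (237 + 305.0) / 138.5 = 3.9134.
t − 10 = e^3.9134 = 50.067, so t = 60.067.
T = 100·t = 6007 K → 6000 K to the nearest 50 K.
M_estimate = 10⁶/6000 = 166.67; M_reference = 10⁶/6504 = 153.75.
ΔM = 166.67 − 153.75 = 12.92 → +13 mireds.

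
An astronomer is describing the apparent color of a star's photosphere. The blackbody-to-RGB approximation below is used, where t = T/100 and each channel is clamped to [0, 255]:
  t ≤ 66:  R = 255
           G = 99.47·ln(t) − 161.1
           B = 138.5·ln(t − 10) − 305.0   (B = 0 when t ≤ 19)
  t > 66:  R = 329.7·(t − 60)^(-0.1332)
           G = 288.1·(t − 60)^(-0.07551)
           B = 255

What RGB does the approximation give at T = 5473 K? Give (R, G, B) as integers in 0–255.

t = 5473/100 = 54.73; the t ≤ 66 branch applies.
R = 255 by definition for t ≤ 66.
G = 99.47·ln 54.73 − 161.1 = 99.47·4.0024 − 161.1 = 237.020.
B = 138.5·ln(54.73 − 10) − 305.0 = 138.5·ln 44.73 − 305.0 = 138.5·3.8006 − 305.0 = 221.389.
Rounded: (255, 237, 221).

(255, 237, 221)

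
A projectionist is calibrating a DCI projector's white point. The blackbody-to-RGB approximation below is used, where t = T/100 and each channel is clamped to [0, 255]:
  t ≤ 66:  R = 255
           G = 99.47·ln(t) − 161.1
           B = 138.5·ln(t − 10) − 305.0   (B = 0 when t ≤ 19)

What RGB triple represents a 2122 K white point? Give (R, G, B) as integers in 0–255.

(255, 143, 30)

t = 2122/100 = 21.22; the t ≤ 66 branch applies.
R = 255 by definition for t ≤ 66.
G = 99.47·ln 21.22 − 161.1 = 99.47·3.0549 − 161.1 = 142.775.
B = 138.5·ln(21.22 − 10) − 305.0 = 138.5·ln 11.22 − 305.0 = 138.5·2.4177 − 305.0 = 29.851.
Rounded: (255, 143, 30).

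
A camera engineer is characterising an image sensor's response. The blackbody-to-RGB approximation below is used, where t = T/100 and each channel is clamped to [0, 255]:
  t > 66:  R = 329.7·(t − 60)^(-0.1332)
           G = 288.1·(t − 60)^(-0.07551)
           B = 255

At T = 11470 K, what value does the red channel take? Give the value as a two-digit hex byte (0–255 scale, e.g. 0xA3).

0xC1

t = 11470/100 = 114.7; the t > 66 branch applies.
R = 329.7·(114.7 − 60)^(-0.1332) = 329.7·54.7^(-0.1332) = 329.7·0.58681 = 193.472.
Rounded: 193; in hex, 0xC1.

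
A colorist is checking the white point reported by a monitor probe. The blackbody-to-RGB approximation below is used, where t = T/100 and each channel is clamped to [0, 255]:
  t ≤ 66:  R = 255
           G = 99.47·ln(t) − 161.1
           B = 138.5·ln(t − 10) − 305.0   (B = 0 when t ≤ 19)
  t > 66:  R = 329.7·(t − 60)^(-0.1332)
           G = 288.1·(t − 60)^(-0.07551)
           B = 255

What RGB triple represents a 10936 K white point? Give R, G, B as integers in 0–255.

R=196, G=215, B=255

t = 10936/100 = 109.36; the t > 66 branch applies.
R = 329.7·(109.36 − 60)^(-0.1332) = 329.7·49.36^(-0.1332) = 329.7·0.59490 = 196.138.
G = 288.1·(109.36 − 60)^(-0.07551) = 288.1·49.36^(-0.07551) = 288.1·0.74496 = 214.623.
B = 255 by definition for t > 66.
Rounded: (196, 215, 255).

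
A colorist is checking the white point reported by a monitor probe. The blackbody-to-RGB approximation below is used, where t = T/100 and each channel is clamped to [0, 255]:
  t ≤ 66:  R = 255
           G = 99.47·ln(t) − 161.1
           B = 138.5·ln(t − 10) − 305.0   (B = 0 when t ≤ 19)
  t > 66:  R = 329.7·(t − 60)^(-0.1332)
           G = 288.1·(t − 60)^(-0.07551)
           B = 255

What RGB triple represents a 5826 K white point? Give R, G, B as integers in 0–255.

t = 5826/100 = 58.26; the t ≤ 66 branch applies.
R = 255 by definition for t ≤ 66.
G = 99.47·ln 58.26 − 161.1 = 99.47·4.0649 − 161.1 = 243.237.
B = 138.5·ln(58.26 − 10) − 305.0 = 138.5·ln 48.26 − 305.0 = 138.5·3.8766 − 305.0 = 231.910.
Rounded: (255, 243, 232).

R=255, G=243, B=232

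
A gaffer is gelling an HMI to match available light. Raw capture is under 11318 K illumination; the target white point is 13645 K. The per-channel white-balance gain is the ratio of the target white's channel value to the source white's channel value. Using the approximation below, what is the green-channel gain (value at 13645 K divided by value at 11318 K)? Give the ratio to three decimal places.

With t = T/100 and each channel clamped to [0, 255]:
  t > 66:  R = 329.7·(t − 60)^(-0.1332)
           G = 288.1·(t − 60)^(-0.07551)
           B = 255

0.973

At 11318 K (t = 113.18):
  G = 288.1·(113.18 − 60)^(-0.07551) = 288.1·53.18^(-0.07551) = 288.1·0.74078 = 213.418.
At 13645 K (t = 136.45):
  G = 288.1·(136.45 − 60)^(-0.07551) = 288.1·76.45^(-0.07551) = 288.1·0.72075 = 207.649.
Gain = 207.649 / 213.418 = 0.9730 → 0.973.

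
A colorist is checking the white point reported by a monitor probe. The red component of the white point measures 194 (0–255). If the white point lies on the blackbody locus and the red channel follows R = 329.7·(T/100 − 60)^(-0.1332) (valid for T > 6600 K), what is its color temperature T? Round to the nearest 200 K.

11400 K

(t − 60)^(-0.1332) = 194/329.7 = 0.58841.
t − 60 = 0.58841^(1/-0.1332) = 0.58841^(-7.508) = 53.593, so t = 113.593.
T = 100·t = 11359 K → 11400 K to the nearest 200 K.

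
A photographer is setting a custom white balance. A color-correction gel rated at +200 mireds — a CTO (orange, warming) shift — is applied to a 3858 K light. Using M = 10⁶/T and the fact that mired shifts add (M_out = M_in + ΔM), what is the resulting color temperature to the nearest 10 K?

M_in = 10⁶/3858 = 259.20 mireds.
M_out = 259.20 + (+200) = 459.20 mireds.
T_out = 10⁶/459.20 = 2177.7 K → 2180 K.

2180 K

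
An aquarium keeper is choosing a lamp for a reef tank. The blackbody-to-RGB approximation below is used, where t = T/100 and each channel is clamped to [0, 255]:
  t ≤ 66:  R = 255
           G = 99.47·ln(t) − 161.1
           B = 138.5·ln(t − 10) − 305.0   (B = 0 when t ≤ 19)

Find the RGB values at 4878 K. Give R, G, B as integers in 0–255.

t = 4878/100 = 48.78; the t ≤ 66 branch applies.
R = 255 by definition for t ≤ 66.
G = 99.47·ln 48.78 − 161.1 = 99.47·3.8873 − 161.1 = 225.572.
B = 138.5·ln(48.78 − 10) − 305.0 = 138.5·ln 38.78 − 305.0 = 138.5·3.6579 − 305.0 = 201.620.
Rounded: (255, 226, 202).

R=255, G=226, B=202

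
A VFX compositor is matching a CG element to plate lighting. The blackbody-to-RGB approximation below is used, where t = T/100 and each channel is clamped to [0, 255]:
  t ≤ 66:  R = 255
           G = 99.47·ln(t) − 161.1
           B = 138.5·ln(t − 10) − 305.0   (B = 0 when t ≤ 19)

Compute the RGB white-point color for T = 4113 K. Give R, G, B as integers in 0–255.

t = 4113/100 = 41.13; the t ≤ 66 branch applies.
R = 255 by definition for t ≤ 66.
G = 99.47·ln 41.13 − 161.1 = 99.47·3.7167 − 161.1 = 208.604.
B = 138.5·ln(41.13 − 10) − 305.0 = 138.5·ln 31.13 − 305.0 = 138.5·3.4382 − 305.0 = 171.187.
Rounded: (255, 209, 171).

R=255, G=209, B=171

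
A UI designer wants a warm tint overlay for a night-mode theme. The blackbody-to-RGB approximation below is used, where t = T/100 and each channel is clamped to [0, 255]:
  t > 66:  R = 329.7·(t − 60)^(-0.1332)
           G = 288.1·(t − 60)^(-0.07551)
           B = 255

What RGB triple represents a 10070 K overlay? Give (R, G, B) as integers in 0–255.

(201, 218, 255)

t = 10070/100 = 100.7; the t > 66 branch applies.
R = 329.7·(100.7 − 60)^(-0.1332) = 329.7·40.7^(-0.1332) = 329.7·0.61038 = 201.243.
G = 288.1·(100.7 − 60)^(-0.07551) = 288.1·40.7^(-0.07551) = 288.1·0.75589 = 217.772.
B = 255 by definition for t > 66.
Rounded: (201, 218, 255).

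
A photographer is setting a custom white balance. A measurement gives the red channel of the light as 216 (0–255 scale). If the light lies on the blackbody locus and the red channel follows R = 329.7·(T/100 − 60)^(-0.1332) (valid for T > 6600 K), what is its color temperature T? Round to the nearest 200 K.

(t − 60)^(-0.1332) = 216/329.7 = 0.65514.
t − 60 = 0.65514^(1/-0.1332) = 0.65514^(-7.508) = 23.926, so t = 83.926.
T = 100·t = 8393 K → 8400 K to the nearest 200 K.

8400 K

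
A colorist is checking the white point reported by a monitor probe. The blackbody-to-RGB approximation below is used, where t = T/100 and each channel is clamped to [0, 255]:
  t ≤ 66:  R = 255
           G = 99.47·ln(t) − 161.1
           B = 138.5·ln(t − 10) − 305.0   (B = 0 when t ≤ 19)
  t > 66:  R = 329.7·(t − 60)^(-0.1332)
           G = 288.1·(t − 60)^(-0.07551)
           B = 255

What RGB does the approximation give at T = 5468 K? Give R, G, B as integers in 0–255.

R=255, G=237, B=221

t = 5468/100 = 54.68; the t ≤ 66 branch applies.
R = 255 by definition for t ≤ 66.
G = 99.47·ln 54.68 − 161.1 = 99.47·4.0015 − 161.1 = 236.929.
B = 138.5·ln(54.68 − 10) − 305.0 = 138.5·ln 44.68 − 305.0 = 138.5·3.7995 − 305.0 = 221.234.
Rounded: (255, 237, 221).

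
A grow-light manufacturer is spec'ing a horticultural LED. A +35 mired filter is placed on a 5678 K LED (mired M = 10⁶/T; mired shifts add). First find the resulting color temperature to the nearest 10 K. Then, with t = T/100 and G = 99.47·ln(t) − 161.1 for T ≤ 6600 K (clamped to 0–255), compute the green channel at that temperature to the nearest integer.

M_in = 10⁶/5678 = 176.12; M_out = 176.12 + (+35) = 211.12.
T_out = 10⁶/211.12 = 4736.7 K → 4740 K; t = 47.4.
G = 99.47·ln 47.4 − 161.1 = 99.47·3.8586 − 161.1 = 222.717.
Rounded: 223.

223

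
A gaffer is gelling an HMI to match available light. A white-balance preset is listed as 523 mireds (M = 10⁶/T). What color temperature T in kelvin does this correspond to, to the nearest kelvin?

T = 10⁶ / 523 = 1912.05 K → 1912 K.

1912 K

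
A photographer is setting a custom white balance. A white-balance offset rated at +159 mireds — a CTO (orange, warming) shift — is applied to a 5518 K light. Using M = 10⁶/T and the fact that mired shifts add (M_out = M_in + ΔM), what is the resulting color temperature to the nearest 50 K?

2950 K

M_in = 10⁶/5518 = 181.23 mireds.
M_out = 181.23 + (+159) = 340.23 mireds.
T_out = 10⁶/340.23 = 2939.2 K → 2950 K.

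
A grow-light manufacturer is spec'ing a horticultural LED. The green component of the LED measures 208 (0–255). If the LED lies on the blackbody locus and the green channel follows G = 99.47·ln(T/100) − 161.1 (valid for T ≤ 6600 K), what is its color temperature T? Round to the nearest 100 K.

4100 K

ln t = (208 + 161.1) / 99.47 = 3.7107.
t = e^3.7107 = 40.881.
T = 100·t = 4088 K → 4100 K to the nearest 100 K.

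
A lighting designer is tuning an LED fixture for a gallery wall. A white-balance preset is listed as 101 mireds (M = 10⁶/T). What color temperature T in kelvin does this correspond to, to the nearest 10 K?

9900 K

T = 10⁶ / 101 = 9900.99 K → 9900 K.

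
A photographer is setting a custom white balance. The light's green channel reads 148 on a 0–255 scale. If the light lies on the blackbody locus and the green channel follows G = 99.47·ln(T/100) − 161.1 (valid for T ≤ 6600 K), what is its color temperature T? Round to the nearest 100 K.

2200 K

ln t = (148 + 161.1) / 99.47 = 3.1075.
t = e^3.1075 = 22.364.
T = 100·t = 2236 K → 2200 K to the nearest 100 K.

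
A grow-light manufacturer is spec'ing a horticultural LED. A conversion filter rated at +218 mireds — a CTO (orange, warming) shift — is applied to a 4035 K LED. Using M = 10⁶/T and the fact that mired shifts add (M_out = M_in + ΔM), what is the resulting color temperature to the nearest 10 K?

M_in = 10⁶/4035 = 247.83 mireds.
M_out = 247.83 + (+218) = 465.83 mireds.
T_out = 10⁶/465.83 = 2146.7 K → 2150 K.

2150 K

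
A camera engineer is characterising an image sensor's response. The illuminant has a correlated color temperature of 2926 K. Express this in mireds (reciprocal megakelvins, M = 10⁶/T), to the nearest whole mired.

M = 10⁶ / 2926 = 341.763 → 342 mireds.

342 mireds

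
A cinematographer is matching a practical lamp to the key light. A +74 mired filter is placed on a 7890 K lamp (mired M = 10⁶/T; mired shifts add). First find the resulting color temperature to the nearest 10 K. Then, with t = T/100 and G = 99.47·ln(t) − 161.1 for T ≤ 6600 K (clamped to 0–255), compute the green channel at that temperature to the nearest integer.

M_in = 10⁶/7890 = 126.74; M_out = 126.74 + (+74) = 200.74.
T_out = 10⁶/200.74 = 4981.5 K → 4980 K; t = 49.8.
G = 99.47·ln 49.8 − 161.1 = 99.47·3.9080 − 161.1 = 227.630.
Rounded: 228.

228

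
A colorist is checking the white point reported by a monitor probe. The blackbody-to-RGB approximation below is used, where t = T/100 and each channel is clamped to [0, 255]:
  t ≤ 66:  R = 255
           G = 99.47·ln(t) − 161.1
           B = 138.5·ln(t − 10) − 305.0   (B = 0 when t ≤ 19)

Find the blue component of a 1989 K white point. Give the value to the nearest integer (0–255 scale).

12

t = 1989/100 = 19.89; the t ≤ 66 branch applies.
B = 138.5·ln(19.89 − 10) − 305.0 = 138.5·ln 9.89 − 305.0 = 138.5·2.2915 − 305.0 = 12.376.
Rounded: 12.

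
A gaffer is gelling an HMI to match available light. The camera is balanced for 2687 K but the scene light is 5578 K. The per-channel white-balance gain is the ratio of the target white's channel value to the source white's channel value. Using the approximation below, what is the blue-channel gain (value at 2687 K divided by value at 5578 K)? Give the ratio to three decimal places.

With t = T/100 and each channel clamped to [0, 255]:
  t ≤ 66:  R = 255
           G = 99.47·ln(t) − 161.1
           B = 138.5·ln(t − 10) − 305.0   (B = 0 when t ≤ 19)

0.384

At 5578 K (t = 55.78):
  B = 138.5·ln(55.78 − 10) − 305.0 = 138.5·ln 45.78 − 305.0 = 138.5·3.8238 − 305.0 = 224.603.
At 2687 K (t = 26.87):
  B = 138.5·ln(26.87 − 10) − 305.0 = 138.5·ln 16.87 − 305.0 = 138.5·2.8255 − 305.0 = 86.337.
Gain = 86.337 / 224.603 = 0.3844 → 0.384.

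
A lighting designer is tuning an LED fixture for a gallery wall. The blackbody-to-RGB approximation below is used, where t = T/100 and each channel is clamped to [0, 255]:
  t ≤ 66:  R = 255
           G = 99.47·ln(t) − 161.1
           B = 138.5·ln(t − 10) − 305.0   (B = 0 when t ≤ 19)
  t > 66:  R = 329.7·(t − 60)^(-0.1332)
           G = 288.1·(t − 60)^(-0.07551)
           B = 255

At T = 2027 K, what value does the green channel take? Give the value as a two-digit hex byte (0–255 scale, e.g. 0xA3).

t = 2027/100 = 20.27; the t ≤ 66 branch applies.
G = 99.47·ln 20.27 − 161.1 = 99.47·3.0091 − 161.1 = 138.219.
Rounded: 138; in hex, 0x8A.

0x8A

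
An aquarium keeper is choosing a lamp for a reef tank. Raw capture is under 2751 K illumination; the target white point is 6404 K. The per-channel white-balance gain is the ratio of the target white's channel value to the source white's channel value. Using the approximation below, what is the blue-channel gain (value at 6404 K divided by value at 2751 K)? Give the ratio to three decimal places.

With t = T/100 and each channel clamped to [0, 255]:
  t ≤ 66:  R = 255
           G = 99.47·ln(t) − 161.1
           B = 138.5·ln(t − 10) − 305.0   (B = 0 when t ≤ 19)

At 2751 K (t = 27.51):
  B = 138.5·ln(27.51 − 10) − 305.0 = 138.5·ln 17.51 − 305.0 = 138.5·2.8628 − 305.0 = 91.494.
At 6404 K (t = 64.04):
  B = 138.5·ln(64.04 − 10) − 305.0 = 138.5·ln 54.04 − 305.0 = 138.5·3.9897 − 305.0 = 247.577.
Gain = 247.577 / 91.494 = 2.7059 → 2.706.

2.706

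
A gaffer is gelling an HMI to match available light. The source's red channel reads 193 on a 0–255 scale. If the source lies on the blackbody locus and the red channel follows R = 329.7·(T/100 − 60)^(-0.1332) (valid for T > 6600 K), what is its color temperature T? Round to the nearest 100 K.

11600 K

(t − 60)^(-0.1332) = 193/329.7 = 0.58538.
t − 60 = 0.58538^(1/-0.1332) = 0.58538^(-7.508) = 55.713, so t = 115.713.
T = 100·t = 11571 K → 11600 K to the nearest 100 K.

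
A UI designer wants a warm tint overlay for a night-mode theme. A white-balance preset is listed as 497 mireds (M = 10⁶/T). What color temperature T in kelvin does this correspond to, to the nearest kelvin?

2012 K

T = 10⁶ / 497 = 2012.07 K → 2012 K.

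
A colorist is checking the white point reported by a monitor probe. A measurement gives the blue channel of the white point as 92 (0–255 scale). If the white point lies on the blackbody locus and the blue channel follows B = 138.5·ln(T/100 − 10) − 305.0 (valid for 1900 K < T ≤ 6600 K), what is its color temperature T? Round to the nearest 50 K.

ln(t − 10) = (92 + 305.0) / 138.5 = 2.8664.
t − 10 = e^2.8664 = 17.574, so t = 27.574.
T = 100·t = 2757 K → 2750 K to the nearest 50 K.

2750 K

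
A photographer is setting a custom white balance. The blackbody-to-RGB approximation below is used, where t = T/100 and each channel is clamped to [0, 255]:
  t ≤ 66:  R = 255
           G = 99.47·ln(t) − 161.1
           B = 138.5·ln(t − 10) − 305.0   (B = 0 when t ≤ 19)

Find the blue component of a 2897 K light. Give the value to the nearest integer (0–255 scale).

103

t = 2897/100 = 28.97; the t ≤ 66 branch applies.
B = 138.5·ln(28.97 − 10) − 305.0 = 138.5·ln 18.97 − 305.0 = 138.5·2.9429 − 305.0 = 102.586.
Rounded: 103.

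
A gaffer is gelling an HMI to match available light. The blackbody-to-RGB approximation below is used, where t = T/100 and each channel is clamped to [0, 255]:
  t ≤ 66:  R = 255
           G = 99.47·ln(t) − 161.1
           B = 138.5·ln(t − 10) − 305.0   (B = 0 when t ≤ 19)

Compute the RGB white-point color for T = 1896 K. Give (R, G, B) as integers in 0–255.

(255, 132, 0)

t = 1896/100 = 18.96; the t ≤ 66 branch applies.
R = 255 by definition for t ≤ 66.
G = 99.47·ln 18.96 − 161.1 = 99.47·2.9423 − 161.1 = 131.574.
t = 18.96 ≤ 19, so B = 0.
Rounded: (255, 132, 0).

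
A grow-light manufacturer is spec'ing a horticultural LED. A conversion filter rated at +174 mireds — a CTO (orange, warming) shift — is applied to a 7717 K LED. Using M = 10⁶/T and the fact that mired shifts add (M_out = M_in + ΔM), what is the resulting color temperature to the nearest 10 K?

M_in = 10⁶/7717 = 129.58 mireds.
M_out = 129.58 + (+174) = 303.58 mireds.
T_out = 10⁶/303.58 = 3294.0 K → 3290 K.

3290 K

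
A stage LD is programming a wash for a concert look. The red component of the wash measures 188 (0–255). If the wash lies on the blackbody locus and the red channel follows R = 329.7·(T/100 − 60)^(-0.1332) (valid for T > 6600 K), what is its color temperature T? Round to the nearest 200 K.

(t − 60)^(-0.1332) = 188/329.7 = 0.57022.
t − 60 = 0.57022^(1/-0.1332) = 0.57022^(-7.508) = 67.848, so t = 127.848.
T = 100·t = 12785 K → 12800 K to the nearest 200 K.

12800 K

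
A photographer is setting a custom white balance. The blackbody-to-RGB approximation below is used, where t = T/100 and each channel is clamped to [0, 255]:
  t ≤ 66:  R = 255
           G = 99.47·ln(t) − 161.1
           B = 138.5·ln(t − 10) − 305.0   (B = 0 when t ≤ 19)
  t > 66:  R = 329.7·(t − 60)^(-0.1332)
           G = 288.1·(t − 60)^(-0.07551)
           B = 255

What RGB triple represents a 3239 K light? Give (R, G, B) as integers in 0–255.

(255, 185, 126)

t = 3239/100 = 32.39; the t ≤ 66 branch applies.
R = 255 by definition for t ≤ 66.
G = 99.47·ln 32.39 − 161.1 = 99.47·3.4778 − 161.1 = 184.842.
B = 138.5·ln(32.39 − 10) − 305.0 = 138.5·ln 22.39 − 305.0 = 138.5·3.1086 − 305.0 = 125.543.
Rounded: (255, 185, 126).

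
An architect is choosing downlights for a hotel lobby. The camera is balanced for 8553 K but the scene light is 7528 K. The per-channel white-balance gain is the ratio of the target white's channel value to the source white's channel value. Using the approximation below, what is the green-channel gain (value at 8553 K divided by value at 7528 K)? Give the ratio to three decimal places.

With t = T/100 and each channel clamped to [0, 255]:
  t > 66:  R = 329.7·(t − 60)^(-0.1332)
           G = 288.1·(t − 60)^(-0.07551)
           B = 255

At 7528 K (t = 75.28):
  G = 288.1·(75.28 − 60)^(-0.07551) = 288.1·15.28^(-0.07551) = 288.1·0.81393 = 234.493.
At 8553 K (t = 85.53):
  G = 288.1·(85.53 − 60)^(-0.07551) = 288.1·25.53^(-0.07551) = 288.1·0.78299 = 225.578.
Gain = 225.578 / 234.493 = 0.9620 → 0.962.

0.962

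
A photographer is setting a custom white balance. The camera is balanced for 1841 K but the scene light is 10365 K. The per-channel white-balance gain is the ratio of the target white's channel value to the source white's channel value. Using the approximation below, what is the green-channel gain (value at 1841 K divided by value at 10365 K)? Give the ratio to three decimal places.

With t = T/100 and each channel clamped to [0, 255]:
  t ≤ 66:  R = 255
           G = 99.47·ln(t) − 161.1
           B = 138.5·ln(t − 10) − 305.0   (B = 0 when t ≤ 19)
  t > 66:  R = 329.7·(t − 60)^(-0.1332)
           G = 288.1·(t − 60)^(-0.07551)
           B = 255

At 10365 K (t = 103.65):
  G = 288.1·(103.65 − 60)^(-0.07551) = 288.1·43.65^(-0.07551) = 288.1·0.75191 = 216.625.
At 1841 K (t = 18.41):
  G = 99.47·ln 18.41 − 161.1 = 99.47·2.9129 − 161.1 = 128.646.
Gain = 128.646 / 216.625 = 0.5939 → 0.594.

0.594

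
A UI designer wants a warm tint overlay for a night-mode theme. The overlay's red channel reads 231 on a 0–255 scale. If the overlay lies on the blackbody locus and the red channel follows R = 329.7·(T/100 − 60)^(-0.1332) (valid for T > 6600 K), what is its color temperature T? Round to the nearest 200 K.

(t − 60)^(-0.1332) = 231/329.7 = 0.70064.
t − 60 = 0.70064^(1/-0.1332) = 0.70064^(-7.508) = 14.453, so t = 74.453.
T = 100·t = 7445 K → 7400 K to the nearest 200 K.

7400 K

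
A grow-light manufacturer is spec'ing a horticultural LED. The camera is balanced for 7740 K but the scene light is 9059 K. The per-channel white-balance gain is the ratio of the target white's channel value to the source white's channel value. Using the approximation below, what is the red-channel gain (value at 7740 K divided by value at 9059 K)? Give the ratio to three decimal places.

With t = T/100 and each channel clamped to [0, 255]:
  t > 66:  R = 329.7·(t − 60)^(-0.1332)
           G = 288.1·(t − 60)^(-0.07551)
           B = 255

1.078

At 9059 K (t = 90.59):
  R = 329.7·(90.59 − 60)^(-0.1332) = 329.7·30.59^(-0.1332) = 329.7·0.63405 = 209.045.
At 7740 K (t = 77.4):
  R = 329.7·(77.4 − 60)^(-0.1332) = 329.7·17.4^(-0.1332) = 329.7·0.68353 = 225.360.
Gain = 225.360 / 209.045 = 1.0780 → 1.078.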